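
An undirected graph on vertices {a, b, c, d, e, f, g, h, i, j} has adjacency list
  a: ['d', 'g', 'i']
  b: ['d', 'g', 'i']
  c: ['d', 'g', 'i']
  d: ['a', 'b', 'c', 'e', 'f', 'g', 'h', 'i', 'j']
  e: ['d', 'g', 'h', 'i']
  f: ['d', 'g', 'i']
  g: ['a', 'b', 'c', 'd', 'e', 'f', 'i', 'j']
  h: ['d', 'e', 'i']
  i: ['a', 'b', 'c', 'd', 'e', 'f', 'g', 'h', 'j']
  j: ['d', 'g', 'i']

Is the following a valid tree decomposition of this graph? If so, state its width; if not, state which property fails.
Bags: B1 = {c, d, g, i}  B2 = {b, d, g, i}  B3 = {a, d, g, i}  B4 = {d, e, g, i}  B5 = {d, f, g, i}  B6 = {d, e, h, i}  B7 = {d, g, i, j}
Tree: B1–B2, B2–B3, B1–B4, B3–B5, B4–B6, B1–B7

Checking the three conditions: (i) the bags cover all of {a, b, c, d, e, f, g, h, i, j}; (ii) for each edge, some bag contains both endpoints; (iii) the bags containing any fixed vertex form a subtree. All hold, so the decomposition is valid with width 4 − 1 = 3.

Yes; width 3.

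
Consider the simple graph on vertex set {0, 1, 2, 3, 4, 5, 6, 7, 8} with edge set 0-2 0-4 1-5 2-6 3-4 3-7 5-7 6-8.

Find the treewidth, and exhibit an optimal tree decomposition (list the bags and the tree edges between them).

Every bag has size at most 2, so the width is 2 − 1 = 1 and tw(G) ≤ 1. Any graph with an edge has treewidth ≥ 1, and G has the edge 8–6. Therefore the treewidth is 1.

Treewidth 1.
Bags: B1 = {6, 8}  B2 = {2, 6}  B3 = {0, 2}  B4 = {0, 4}  B5 = {3, 4}  B6 = {3, 7}  B7 = {5, 7}  B8 = {1, 5}
Tree: B1–B2, B2–B3, B3–B4, B4–B5, B5–B6, B6–B7, B7–B8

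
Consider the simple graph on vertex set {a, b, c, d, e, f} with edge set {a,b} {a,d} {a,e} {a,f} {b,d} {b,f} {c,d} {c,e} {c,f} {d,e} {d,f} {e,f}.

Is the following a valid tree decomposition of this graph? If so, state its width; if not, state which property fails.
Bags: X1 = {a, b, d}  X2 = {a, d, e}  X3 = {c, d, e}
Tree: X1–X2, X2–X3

A tree decomposition must satisfy three properties: every vertex lies in some bag; for every edge, both endpoints lie together in some bag; and for every vertex, the bags containing it form a connected subtree. Here vertex f appears in no bag, so the decomposition is invalid.

No — vertex f appears in no bag.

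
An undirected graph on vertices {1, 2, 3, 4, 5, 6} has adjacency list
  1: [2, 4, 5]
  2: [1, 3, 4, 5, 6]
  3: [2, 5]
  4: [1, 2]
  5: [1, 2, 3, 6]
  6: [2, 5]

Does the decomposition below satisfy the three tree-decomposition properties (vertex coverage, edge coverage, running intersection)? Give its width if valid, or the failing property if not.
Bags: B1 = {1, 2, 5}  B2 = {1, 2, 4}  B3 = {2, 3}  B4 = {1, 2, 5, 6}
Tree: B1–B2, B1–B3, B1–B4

No — edge (5,3) lies in no bag.

A tree decomposition must satisfy three properties: every vertex lies in some bag; for every edge, both endpoints lie together in some bag; and for every vertex, the bags containing it form a connected subtree. Here edge (5,3) lies in no bag, so the decomposition is invalid.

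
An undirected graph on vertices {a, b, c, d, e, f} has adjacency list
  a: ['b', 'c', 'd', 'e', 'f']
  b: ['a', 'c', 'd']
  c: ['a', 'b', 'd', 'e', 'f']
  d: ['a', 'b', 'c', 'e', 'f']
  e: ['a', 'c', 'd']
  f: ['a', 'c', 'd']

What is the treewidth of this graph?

A width-3 tree decomposition is:
Bags: B1 = {a, c, d, e}  B2 = {a, b, c, d}  B3 = {a, c, d, f}
Tree: B1–B2, B2–B3
The largest bag has 4 vertices, giving width 3; this decomposition certifies tw(G) ≤ 3. On the other hand G contains the 4-clique {a, c, d, e}. A clique must lie in a single bag of any decomposition, so no decomposition can have width below 3. The upper and lower bounds meet at 3, so that is the treewidth.

3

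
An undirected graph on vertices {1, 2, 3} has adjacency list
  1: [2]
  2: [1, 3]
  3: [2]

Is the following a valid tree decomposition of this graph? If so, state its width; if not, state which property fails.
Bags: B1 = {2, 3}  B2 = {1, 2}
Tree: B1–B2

Yes; width 1.

Vertex coverage: the bags together contain {1, 2, 3}, the full vertex set. Edge coverage: each edge of G has both endpoints in at least one bag. Running intersection: for every vertex, the bags containing it form a connected subtree. All three properties hold, so this is a valid tree decomposition of width max|bag| − 1 = 1, and hence tw(G) ≤ 1.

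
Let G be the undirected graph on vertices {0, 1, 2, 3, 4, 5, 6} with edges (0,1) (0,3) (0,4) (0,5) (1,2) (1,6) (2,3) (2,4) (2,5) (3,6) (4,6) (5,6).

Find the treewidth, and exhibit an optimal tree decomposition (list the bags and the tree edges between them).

Every bag has size at most 4, so the width is 4 − 1 = 3 and tw(G) ≤ 3. For the lower bound: the 4 vertex sets {0,5}, {1,2}, {6}, {3} are disjoint, each induces a connected subgraph, and every pair is joined by at least one edge of G. Contracting each set to a single vertex therefore yields K_{4} as a minor, and since treewidth is minor-monotone, tw(G) ≥ tw(K_{4}) = 3. Therefore the treewidth is 3.

Treewidth 3.
Bags: B1 = {0, 2, 5, 6}  B2 = {0, 1, 2, 6}  B3 = {0, 2, 3, 6}  B4 = {0, 2, 4, 6}
Tree: B1–B2, B2–B3, B3–B4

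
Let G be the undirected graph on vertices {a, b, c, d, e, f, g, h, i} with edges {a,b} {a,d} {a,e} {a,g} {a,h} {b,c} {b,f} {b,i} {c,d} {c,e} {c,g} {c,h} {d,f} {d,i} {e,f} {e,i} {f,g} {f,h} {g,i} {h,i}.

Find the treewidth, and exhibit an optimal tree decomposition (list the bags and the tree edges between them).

Every bag has size at most 5, so the width is 5 − 1 = 4 and tw(G) ≤ 4. For the lower bound: the 5 vertex sets {g,i}, {a,h}, {d,f}, {c}, {b} are disjoint, each induces a connected subgraph, and every pair is joined by at least one edge of G. Contracting each set to a single vertex therefore yields K_{5} as a minor, and since treewidth is minor-monotone, tw(G) ≥ tw(K_{5}) = 4. The upper and lower bounds meet at 4, so that is the treewidth.

Treewidth 4.
Bags: B1 = {a, c, f, g, i}  B2 = {a, c, f, h, i}  B3 = {a, c, d, f, i}  B4 = {a, b, c, f, i}  B5 = {a, c, e, f, i}
Tree: B1–B2, B2–B3, B3–B4, B4–B5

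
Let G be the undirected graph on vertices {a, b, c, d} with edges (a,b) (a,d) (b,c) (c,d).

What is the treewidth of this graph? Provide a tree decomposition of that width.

The largest bag has 3 vertices, giving width 2; this decomposition certifies tw(G) ≤ 2. For the lower bound, G contains the cycle c–b–a–d–c, so G is not a forest; only forests have treewidth ≤ 1, hence tw(G) ≥ 2. The upper and lower bounds meet at 2, so that is the treewidth.

Treewidth 2.
Bags: B1 = {a, b, c}  B2 = {a, c, d}
Tree: B1–B2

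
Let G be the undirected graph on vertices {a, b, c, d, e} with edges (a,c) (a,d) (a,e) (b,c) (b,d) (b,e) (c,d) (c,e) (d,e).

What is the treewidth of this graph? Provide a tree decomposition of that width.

Every bag has size at most 4, so the width is 4 − 1 = 3 and tw(G) ≤ 3. On the other hand G contains the 4-clique {a, c, d, e}. A clique must lie in a single bag of any decomposition, so no decomposition can have width below 3. The upper and lower bounds meet at 3, so that is the treewidth.

Treewidth 3.
One optimal decomposition is:
Bags: B1 = {b, c, d, e}  B2 = {a, c, d, e}
Tree: B1–B2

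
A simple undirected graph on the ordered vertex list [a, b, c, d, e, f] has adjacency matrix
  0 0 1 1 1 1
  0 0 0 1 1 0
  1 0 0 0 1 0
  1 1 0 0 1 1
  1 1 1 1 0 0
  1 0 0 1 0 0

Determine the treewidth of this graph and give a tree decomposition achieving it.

The largest bag has 3 vertices, giving width 2; this decomposition certifies tw(G) ≤ 2. Conversely, {a, d, e} is a clique of size 3, and the vertices of any clique must share a bag in every tree decomposition; so some bag has ≥ 3 vertices and tw(G) ≥ 2. Hence tw(G) = 2 exactly.

Treewidth 2.
One such decomposition:
Bags: B1 = {b, d, e}  B2 = {a, d, e}  B3 = {a, d, f}  B4 = {a, c, e}
Tree: B1–B2, B2–B3, B2–B4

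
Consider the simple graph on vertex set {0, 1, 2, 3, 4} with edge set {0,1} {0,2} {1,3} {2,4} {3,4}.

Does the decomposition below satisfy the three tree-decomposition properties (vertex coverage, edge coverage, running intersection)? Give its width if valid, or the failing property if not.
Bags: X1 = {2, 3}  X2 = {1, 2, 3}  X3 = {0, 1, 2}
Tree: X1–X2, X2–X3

A tree decomposition must satisfy three properties: every vertex lies in some bag; for every edge, both endpoints lie together in some bag; and for every vertex, the bags containing it form a connected subtree. Here vertex 4 appears in no bag, so the decomposition is invalid.

No — vertex 4 appears in no bag.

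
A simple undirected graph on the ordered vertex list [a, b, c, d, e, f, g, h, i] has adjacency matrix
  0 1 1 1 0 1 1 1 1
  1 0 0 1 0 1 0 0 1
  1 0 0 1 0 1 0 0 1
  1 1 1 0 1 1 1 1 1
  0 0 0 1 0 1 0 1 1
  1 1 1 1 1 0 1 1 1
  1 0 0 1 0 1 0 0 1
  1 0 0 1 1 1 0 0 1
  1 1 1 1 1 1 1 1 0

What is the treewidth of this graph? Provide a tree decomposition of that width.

Treewidth 4.
Bags: B1 = {a, d, f, g, i}  B2 = {a, d, f, h, i}  B3 = {d, e, f, h, i}  B4 = {a, b, d, f, i}  B5 = {a, c, d, f, i}
Tree: B1–B2, B2–B3, B2–B4, B1–B5

The largest bag has 5 vertices, giving width 4; this decomposition certifies tw(G) ≤ 4. For the lower bound, the 5 vertices {d, e, f, h, i} are pairwise adjacent, and any tree decomposition puts a clique entirely inside one bag — forcing width ≥ 4. Therefore the treewidth is 4.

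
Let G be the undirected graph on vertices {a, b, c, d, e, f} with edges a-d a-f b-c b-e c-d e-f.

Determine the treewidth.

2

A width-2 tree decomposition is:
Bags: B1 = {b, c, e}  B2 = {c, d, e}  B3 = {a, d, e}  B4 = {a, e, f}
Tree: B1–B2, B2–B3, B3–B4
Every bag has size at most 3, so the width is 3 − 1 = 2 and tw(G) ≤ 2. For the lower bound, G contains the cycle e–b–c–d–a–f–e, so G is not a forest; only forests have treewidth ≤ 1, hence tw(G) ≥ 2. Combining the bounds, tw(G) = 2.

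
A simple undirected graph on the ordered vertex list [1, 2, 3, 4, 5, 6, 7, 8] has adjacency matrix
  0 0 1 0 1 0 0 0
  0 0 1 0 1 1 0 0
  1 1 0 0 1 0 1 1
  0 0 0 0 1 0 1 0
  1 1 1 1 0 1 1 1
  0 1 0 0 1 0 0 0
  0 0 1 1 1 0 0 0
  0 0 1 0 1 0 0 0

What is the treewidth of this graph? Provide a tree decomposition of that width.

Each bag holds 3 vertices, so the decomposition has width 2, which upper-bounds the treewidth. For the lower bound, the 3 vertices {3, 5, 8} are pairwise adjacent, and any tree decomposition puts a clique entirely inside one bag — forcing width ≥ 2. Hence tw(G) = 2 exactly.

Treewidth 2.
One such decomposition:
Bags: B1 = {1, 3, 5}  B2 = {2, 3, 5}  B3 = {3, 5, 7}  B4 = {3, 5, 8}  B5 = {4, 5, 7}  B6 = {2, 5, 6}
Tree: B1–B2, B2–B3, B2–B4, B3–B5, B2–B6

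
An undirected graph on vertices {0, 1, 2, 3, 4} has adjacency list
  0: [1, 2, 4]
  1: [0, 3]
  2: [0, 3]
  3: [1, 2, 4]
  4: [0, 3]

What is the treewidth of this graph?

2

A width-2 tree decomposition is:
Bags: B1 = {0, 2, 3}  B2 = {0, 1, 3}  B3 = {0, 3, 4}
Tree: B1–B2, B2–B3
The largest bag has 3 vertices, giving width 2; this decomposition certifies tw(G) ≤ 2. For the lower bound, G contains the cycle 0–2–3–1–0, so G is not a forest; only forests have treewidth ≤ 1, hence tw(G) ≥ 2. Therefore the treewidth is 2.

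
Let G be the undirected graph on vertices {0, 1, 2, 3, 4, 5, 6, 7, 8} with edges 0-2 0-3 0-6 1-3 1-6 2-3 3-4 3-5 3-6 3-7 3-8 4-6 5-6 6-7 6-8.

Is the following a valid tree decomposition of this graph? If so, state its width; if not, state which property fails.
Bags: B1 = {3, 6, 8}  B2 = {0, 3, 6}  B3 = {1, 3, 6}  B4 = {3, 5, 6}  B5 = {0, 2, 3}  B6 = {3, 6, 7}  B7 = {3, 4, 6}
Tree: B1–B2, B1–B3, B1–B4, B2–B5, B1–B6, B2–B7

Vertex coverage: the bags together contain {0, 1, 2, 3, 4, 5, 6, 7, 8}, the full vertex set. Edge coverage: each edge of G has both endpoints in at least one bag. Running intersection: for every vertex, the bags containing it form a connected subtree. All three properties hold, so this is a valid tree decomposition of width max|bag| − 1 = 2, and hence tw(G) ≤ 2.

Yes; width 2.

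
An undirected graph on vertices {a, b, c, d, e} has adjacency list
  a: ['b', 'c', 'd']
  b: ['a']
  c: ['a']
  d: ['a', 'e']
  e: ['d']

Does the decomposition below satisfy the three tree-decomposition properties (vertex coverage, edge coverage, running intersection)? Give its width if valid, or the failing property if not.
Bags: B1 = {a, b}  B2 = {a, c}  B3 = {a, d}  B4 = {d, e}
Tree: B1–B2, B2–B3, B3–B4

Yes; width 1.

Checking the three conditions: (i) the bags cover all of {a, b, c, d, e}; (ii) for each edge, some bag contains both endpoints; (iii) the bags containing any fixed vertex form a subtree. All hold, so the decomposition is valid with width 2 − 1 = 1.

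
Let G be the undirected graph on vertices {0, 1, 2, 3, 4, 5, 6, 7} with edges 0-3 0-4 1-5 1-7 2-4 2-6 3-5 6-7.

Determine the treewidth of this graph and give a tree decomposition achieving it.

Treewidth 2.
Bags: B1 = {0, 2, 4}  B2 = {0, 2, 6}  B3 = {0, 6, 7}  B4 = {0, 1, 7}  B5 = {0, 1, 5}  B6 = {0, 3, 5}
Tree: B1–B2, B2–B3, B3–B4, B4–B5, B5–B6

Each bag holds 3 vertices, so the decomposition has width 2, which upper-bounds the treewidth. For the lower bound, G contains the cycle 0–4–2–6–7–1–5–3–0, so G is not a forest; only forests have treewidth ≤ 1, hence tw(G) ≥ 2. Therefore the treewidth is 2.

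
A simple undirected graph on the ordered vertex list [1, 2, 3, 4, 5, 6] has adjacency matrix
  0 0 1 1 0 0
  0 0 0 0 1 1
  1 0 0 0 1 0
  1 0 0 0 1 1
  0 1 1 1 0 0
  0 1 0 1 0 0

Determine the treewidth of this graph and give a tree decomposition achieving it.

The largest bag has 3 vertices, giving width 2; this decomposition certifies tw(G) ≤ 2. Since 2–6–4–5–2 is a cycle in G, G is not acyclic. Forests are exactly the graphs of treewidth ≤ 1, so tw(G) ≥ 2. Combining the bounds, tw(G) = 2.

Treewidth 2.
One optimal decomposition is:
Bags: B1 = {2, 5, 6}  B2 = {4, 5, 6}  B3 = {3, 4, 5}  B4 = {1, 3, 4}
Tree: B1–B2, B2–B3, B3–B4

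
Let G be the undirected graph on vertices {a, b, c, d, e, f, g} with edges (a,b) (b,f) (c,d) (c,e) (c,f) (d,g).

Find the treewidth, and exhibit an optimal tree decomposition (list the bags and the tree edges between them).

Treewidth 1.
One optimal decomposition is:
Bags: B1 = {b, f}  B2 = {c, f}  B3 = {c, e}  B4 = {a, b}  B5 = {c, d}  B6 = {d, g}
Tree: B1–B2, B2–B3, B1–B4, B2–B5, B5–B6

Every bag has size at most 2, so the width is 2 − 1 = 1 and tw(G) ≤ 1. G has an edge, so its treewidth is at least 1. Combining the bounds, tw(G) = 1.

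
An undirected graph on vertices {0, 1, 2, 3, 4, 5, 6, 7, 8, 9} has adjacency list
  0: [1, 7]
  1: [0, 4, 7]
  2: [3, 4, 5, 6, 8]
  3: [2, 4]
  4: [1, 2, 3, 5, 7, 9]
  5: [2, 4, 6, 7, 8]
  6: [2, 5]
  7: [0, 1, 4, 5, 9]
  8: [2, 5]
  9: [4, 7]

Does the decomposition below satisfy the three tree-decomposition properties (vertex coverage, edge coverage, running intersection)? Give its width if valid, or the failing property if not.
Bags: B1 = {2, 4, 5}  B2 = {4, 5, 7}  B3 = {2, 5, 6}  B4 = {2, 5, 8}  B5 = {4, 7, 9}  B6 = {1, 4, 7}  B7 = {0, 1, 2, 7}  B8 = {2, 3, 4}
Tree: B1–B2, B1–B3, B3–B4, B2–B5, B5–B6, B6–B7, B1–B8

A tree decomposition must satisfy three properties: every vertex lies in some bag; for every edge, both endpoints lie together in some bag; and for every vertex, the bags containing it form a connected subtree. Here bags containing vertex 2 are not connected in the tree, so the decomposition is invalid.

No — bags containing vertex 2 are not connected in the tree.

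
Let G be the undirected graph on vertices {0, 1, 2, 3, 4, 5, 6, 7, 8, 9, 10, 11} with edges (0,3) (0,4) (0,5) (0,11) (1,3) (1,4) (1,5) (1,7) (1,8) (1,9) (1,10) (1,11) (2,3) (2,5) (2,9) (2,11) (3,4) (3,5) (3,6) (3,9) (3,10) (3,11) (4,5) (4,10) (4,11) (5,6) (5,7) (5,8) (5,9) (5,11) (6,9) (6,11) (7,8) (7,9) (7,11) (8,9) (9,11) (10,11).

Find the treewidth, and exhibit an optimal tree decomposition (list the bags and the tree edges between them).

Treewidth 4.
One such decomposition:
Bags: B1 = {3, 5, 6, 9, 11}  B2 = {1, 3, 5, 9, 11}  B3 = {1, 3, 4, 5, 11}  B4 = {1, 5, 7, 9, 11}  B5 = {1, 3, 4, 10, 11}  B6 = {1, 5, 7, 8, 9}  B7 = {0, 3, 4, 5, 11}  B8 = {2, 3, 5, 9, 11}
Tree: B1–B2, B2–B3, B2–B4, B3–B5, B4–B6, B3–B7, B2–B8

Each bag holds 5 vertices, so the decomposition has width 4, which upper-bounds the treewidth. Conversely, {1, 3, 4, 10, 11} is a clique of size 5, and the vertices of any clique must share a bag in every tree decomposition; so some bag has ≥ 5 vertices and tw(G) ≥ 4. Therefore the treewidth is 4.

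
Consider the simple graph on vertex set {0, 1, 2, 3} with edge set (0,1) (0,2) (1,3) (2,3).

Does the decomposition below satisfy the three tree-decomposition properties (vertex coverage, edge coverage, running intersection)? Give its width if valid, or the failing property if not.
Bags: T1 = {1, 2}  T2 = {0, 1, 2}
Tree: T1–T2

No — vertex 3 appears in no bag.

A tree decomposition must satisfy three properties: every vertex lies in some bag; for every edge, both endpoints lie together in some bag; and for every vertex, the bags containing it form a connected subtree. Here vertex 3 appears in no bag, so the decomposition is invalid.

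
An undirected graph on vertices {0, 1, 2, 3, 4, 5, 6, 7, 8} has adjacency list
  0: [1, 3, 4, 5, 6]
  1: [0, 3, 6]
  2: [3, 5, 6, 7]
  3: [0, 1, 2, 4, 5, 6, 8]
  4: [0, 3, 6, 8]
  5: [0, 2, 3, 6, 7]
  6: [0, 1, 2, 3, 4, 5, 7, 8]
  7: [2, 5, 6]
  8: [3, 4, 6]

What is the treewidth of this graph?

3

A width-3 tree decomposition is:
Bags: B1 = {0, 3, 4, 6}  B2 = {0, 3, 5, 6}  B3 = {3, 4, 6, 8}  B4 = {2, 3, 5, 6}  B5 = {0, 1, 3, 6}  B6 = {2, 5, 6, 7}
Tree: B1–B2, B1–B3, B2–B4, B2–B5, B4–B6
The largest bag has 4 vertices, giving width 3; this decomposition certifies tw(G) ≤ 3. Conversely, {0, 1, 3, 6} is a clique of size 4, and the vertices of any clique must share a bag in every tree decomposition; so some bag has ≥ 4 vertices and tw(G) ≥ 3. Hence tw(G) = 3 exactly.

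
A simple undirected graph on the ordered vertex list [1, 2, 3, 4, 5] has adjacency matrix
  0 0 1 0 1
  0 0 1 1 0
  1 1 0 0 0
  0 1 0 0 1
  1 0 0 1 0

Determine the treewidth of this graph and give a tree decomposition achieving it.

Each bag holds 3 vertices, so the decomposition has width 2, which upper-bounds the treewidth. For the lower bound, G contains the cycle 4–2–3–1–5–4, so G is not a forest; only forests have treewidth ≤ 1, hence tw(G) ≥ 2. Hence tw(G) = 2 exactly.

Treewidth 2.
Bags: B1 = {2, 3, 4}  B2 = {1, 3, 4}  B3 = {1, 4, 5}
Tree: B1–B2, B2–B3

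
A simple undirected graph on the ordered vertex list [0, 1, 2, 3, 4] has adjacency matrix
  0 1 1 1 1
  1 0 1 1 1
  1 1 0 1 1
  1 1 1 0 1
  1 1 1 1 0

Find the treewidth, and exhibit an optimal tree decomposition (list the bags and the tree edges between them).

With just one bag of size 5, the width is 5 − 1 = 4, so tw(G) ≤ 4. Conversely, {0, 1, 2, 3, 4} is a clique of size 5, and the vertices of any clique must share a bag in every tree decomposition; so some bag has ≥ 5 vertices and tw(G) ≥ 4. Therefore the treewidth is 4.

Treewidth 4.
One such decomposition:
Bags: B1 = {0, 1, 2, 3, 4}
Tree: (single bag)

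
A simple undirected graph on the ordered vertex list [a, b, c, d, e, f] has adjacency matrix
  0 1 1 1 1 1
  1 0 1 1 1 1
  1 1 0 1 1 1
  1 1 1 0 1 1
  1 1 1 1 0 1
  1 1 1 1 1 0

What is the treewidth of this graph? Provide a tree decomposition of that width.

A single bag containing all 6 vertices is trivially a valid decomposition of width 5. For the lower bound, the 6 vertices {a, b, c, d, e, f} are pairwise adjacent, and any tree decomposition puts a clique entirely inside one bag — forcing width ≥ 5. Hence tw(G) = 5 exactly.

Treewidth 5.
Bags: B1 = {a, b, c, d, e, f}
Tree: (single bag)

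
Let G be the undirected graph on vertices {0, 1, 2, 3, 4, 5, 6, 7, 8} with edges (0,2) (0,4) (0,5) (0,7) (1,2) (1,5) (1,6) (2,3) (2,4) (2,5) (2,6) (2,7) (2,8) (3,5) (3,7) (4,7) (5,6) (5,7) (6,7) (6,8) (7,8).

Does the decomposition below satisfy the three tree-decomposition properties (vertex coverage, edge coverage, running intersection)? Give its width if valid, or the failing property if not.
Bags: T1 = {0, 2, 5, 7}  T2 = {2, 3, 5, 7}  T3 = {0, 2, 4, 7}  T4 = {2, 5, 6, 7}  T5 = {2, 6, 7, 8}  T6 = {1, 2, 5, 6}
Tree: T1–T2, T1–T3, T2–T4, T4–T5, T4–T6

Every vertex of G appears in some bag (union = {0, 1, 2, 3, 4, 5, 6, 7, 8}); every edge is covered by a bag; and for each vertex v the set of bags containing v is connected in the bag tree. The decomposition is therefore valid. The largest bag has 4 vertices, so the width is 3.

Yes; width 3.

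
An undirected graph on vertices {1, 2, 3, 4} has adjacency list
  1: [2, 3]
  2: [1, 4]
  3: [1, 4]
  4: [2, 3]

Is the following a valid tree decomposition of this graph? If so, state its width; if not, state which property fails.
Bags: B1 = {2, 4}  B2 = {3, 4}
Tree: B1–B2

No — vertex 1 appears in no bag.

A tree decomposition must satisfy three properties: every vertex lies in some bag; for every edge, both endpoints lie together in some bag; and for every vertex, the bags containing it form a connected subtree. Here vertex 1 appears in no bag, so the decomposition is invalid.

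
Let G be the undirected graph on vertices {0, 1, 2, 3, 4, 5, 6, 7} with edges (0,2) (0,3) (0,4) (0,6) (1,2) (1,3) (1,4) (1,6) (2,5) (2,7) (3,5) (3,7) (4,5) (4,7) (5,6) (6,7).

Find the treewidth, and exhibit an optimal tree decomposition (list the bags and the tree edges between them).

The largest bag has 5 vertices, giving width 4; this decomposition certifies tw(G) ≤ 4. For the lower bound: the 5 vertex sets {1,2}, {0,3}, {6,7}, {4}, {5} are disjoint, each induces a connected subgraph, and every pair is joined by at least one edge of G. Contracting each set to a single vertex therefore yields K_{5} as a minor, and since treewidth is minor-monotone, tw(G) ≥ tw(K_{5}) = 4. Hence tw(G) = 4 exactly.

Treewidth 4.
Bags: B1 = {1, 2, 3, 4, 6}  B2 = {0, 2, 3, 4, 6}  B3 = {2, 3, 4, 6, 7}  B4 = {2, 3, 4, 5, 6}
Tree: B1–B2, B2–B3, B3–B4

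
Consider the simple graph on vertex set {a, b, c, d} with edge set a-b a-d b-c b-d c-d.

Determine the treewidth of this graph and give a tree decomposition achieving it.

The largest bag has 3 vertices, giving width 2; this decomposition certifies tw(G) ≤ 2. Conversely, {b, c, d} is a clique of size 3, and the vertices of any clique must share a bag in every tree decomposition; so some bag has ≥ 3 vertices and tw(G) ≥ 2. Hence tw(G) = 2 exactly.

Treewidth 2.
Bags: B1 = {a, b, d}  B2 = {b, c, d}
Tree: B1–B2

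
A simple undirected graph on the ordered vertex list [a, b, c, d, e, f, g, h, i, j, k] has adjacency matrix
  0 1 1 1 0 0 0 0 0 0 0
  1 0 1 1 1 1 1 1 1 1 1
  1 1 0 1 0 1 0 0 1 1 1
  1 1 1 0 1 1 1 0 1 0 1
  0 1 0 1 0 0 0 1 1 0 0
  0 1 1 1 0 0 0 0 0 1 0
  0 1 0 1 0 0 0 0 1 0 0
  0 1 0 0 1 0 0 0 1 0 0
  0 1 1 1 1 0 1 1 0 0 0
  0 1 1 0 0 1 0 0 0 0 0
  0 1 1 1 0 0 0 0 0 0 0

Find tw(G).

A width-3 tree decomposition is:
Bags: B1 = {b, d, e, i}  B2 = {b, e, h, i}  B3 = {b, c, d, i}  B4 = {b, c, d, f}  B5 = {b, c, f, j}  B6 = {b, c, d, k}  B7 = {a, b, c, d}  B8 = {b, d, g, i}
Tree: B1–B2, B1–B3, B3–B4, B4–B5, B4–B6, B4–B7, B1–B8
The largest bag has 4 vertices, giving width 3; this decomposition certifies tw(G) ≤ 3. On the other hand G contains the 4-clique {b, d, g, i}. A clique must lie in a single bag of any decomposition, so no decomposition can have width below 3. Therefore the treewidth is 3.

3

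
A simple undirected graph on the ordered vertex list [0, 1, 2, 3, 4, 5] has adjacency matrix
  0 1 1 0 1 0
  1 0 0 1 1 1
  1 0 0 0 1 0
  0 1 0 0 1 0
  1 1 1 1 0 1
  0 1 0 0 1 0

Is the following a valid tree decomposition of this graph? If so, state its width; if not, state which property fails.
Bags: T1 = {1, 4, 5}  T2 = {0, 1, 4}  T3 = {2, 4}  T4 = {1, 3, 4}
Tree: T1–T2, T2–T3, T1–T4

A tree decomposition must satisfy three properties: every vertex lies in some bag; for every edge, both endpoints lie together in some bag; and for every vertex, the bags containing it form a connected subtree. Here edge (0,2) lies in no bag, so the decomposition is invalid.

No — edge (0,2) lies in no bag.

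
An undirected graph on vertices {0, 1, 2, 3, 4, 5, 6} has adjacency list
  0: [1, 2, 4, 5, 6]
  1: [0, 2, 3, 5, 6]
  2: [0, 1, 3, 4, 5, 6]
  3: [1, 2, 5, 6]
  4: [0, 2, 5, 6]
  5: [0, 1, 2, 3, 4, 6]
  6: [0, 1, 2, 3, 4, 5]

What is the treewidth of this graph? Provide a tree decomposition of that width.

Treewidth 4.
One such decomposition:
Bags: B1 = {0, 2, 4, 5, 6}  B2 = {0, 1, 2, 5, 6}  B3 = {1, 2, 3, 5, 6}
Tree: B1–B2, B2–B3

The largest bag has 5 vertices, giving width 4; this decomposition certifies tw(G) ≤ 4. Conversely, {0, 1, 2, 5, 6} is a clique of size 5, and the vertices of any clique must share a bag in every tree decomposition; so some bag has ≥ 5 vertices and tw(G) ≥ 4. Combining the bounds, tw(G) = 4.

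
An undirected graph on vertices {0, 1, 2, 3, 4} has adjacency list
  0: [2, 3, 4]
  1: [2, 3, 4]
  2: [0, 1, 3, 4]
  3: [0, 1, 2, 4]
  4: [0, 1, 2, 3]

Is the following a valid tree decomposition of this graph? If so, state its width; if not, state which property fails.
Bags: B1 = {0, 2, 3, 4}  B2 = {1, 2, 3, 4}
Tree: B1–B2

Vertex coverage: the bags together contain {0, 1, 2, 3, 4}, the full vertex set. Edge coverage: each edge of G has both endpoints in at least one bag. Running intersection: for every vertex, the bags containing it form a connected subtree. All three properties hold, so this is a valid tree decomposition of width max|bag| − 1 = 3, and hence tw(G) ≤ 3.

Yes; width 3.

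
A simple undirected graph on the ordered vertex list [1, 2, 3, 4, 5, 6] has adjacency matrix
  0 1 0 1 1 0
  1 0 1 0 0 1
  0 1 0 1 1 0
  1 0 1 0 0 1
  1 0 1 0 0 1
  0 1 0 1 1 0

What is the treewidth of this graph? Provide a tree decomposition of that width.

Every bag has size at most 4, so the width is 4 − 1 = 3 and tw(G) ≤ 3. For the lower bound: the 4 vertex sets {3,4}, {1,5}, {2}, {6} are disjoint, each induces a connected subgraph, and every pair is joined by at least one edge of G. Contracting each set to a single vertex therefore yields K_{4} as a minor, and since treewidth is minor-monotone, tw(G) ≥ tw(K_{4}) = 3. Hence tw(G) = 3 exactly.

Treewidth 3.
One optimal decomposition is:
Bags: B1 = {2, 3, 4, 5}  B2 = {1, 2, 4, 5}  B3 = {2, 4, 5, 6}
Tree: B1–B2, B2–B3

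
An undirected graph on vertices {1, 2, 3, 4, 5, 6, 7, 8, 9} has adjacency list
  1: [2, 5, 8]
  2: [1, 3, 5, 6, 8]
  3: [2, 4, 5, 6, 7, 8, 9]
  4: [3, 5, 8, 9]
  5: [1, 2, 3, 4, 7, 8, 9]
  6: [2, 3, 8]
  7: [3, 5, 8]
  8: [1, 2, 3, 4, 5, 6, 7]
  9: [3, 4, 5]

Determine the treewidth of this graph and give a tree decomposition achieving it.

Each bag holds 4 vertices, so the decomposition has width 3, which upper-bounds the treewidth. Conversely, {1, 2, 5, 8} is a clique of size 4, and the vertices of any clique must share a bag in every tree decomposition; so some bag has ≥ 4 vertices and tw(G) ≥ 3. Combining the bounds, tw(G) = 3.

Treewidth 3.
Bags: B1 = {2, 3, 5, 8}  B2 = {2, 3, 6, 8}  B3 = {3, 4, 5, 8}  B4 = {3, 5, 7, 8}  B5 = {3, 4, 5, 9}  B6 = {1, 2, 5, 8}
Tree: B1–B2, B1–B3, B1–B4, B3–B5, B1–B6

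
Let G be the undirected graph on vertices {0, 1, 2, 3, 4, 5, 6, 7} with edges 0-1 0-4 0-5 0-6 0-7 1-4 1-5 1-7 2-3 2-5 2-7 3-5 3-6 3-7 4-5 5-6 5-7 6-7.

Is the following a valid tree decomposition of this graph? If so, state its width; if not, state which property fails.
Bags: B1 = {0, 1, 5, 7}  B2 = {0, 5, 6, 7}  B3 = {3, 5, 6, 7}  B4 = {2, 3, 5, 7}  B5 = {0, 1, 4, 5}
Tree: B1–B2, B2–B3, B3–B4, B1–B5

Vertex coverage: the bags together contain {0, 1, 2, 3, 4, 5, 6, 7}, the full vertex set. Edge coverage: each edge of G has both endpoints in at least one bag. Running intersection: for every vertex, the bags containing it form a connected subtree. All three properties hold, so this is a valid tree decomposition of width max|bag| − 1 = 3, and hence tw(G) ≤ 3.

Yes; width 3.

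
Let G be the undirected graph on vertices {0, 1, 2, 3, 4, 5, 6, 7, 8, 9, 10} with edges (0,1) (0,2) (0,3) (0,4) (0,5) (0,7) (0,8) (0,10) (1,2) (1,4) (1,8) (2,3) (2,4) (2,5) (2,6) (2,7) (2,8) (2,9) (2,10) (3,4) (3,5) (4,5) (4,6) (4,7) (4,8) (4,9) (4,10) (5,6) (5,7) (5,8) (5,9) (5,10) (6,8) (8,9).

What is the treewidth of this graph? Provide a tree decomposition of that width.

Every bag has size at most 5, so the width is 5 − 1 = 4 and tw(G) ≤ 4. On the other hand G contains the 5-clique {0, 1, 2, 4, 8}. A clique must lie in a single bag of any decomposition, so no decomposition can have width below 4. The upper and lower bounds meet at 4, so that is the treewidth.

Treewidth 4.
Bags: B1 = {2, 4, 5, 8, 9}  B2 = {0, 2, 4, 5, 8}  B3 = {0, 2, 4, 5, 10}  B4 = {0, 2, 4, 5, 7}  B5 = {2, 4, 5, 6, 8}  B6 = {0, 2, 3, 4, 5}  B7 = {0, 1, 2, 4, 8}
Tree: B1–B2, B2–B3, B2–B4, B1–B5, B2–B6, B2–B7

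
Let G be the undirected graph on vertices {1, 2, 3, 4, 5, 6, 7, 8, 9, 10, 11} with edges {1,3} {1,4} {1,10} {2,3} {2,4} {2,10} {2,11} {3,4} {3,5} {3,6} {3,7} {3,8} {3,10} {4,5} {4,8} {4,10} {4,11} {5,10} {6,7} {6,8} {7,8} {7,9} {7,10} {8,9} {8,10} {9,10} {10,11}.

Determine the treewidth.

3

A width-3 tree decomposition is:
Bags: B1 = {1, 3, 4, 10}  B2 = {3, 4, 5, 10}  B3 = {3, 4, 8, 10}  B4 = {2, 3, 4, 10}  B5 = {3, 7, 8, 10}  B6 = {2, 4, 10, 11}  B7 = {3, 6, 7, 8}  B8 = {7, 8, 9, 10}
Tree: B1–B2, B1–B3, B1–B4, B3–B5, B4–B6, B5–B7, B5–B8
Each bag holds 4 vertices, so the decomposition has width 3, which upper-bounds the treewidth. Conversely, {2, 4, 10, 11} is a clique of size 4, and the vertices of any clique must share a bag in every tree decomposition; so some bag has ≥ 4 vertices and tw(G) ≥ 3. The upper and lower bounds meet at 3, so that is the treewidth.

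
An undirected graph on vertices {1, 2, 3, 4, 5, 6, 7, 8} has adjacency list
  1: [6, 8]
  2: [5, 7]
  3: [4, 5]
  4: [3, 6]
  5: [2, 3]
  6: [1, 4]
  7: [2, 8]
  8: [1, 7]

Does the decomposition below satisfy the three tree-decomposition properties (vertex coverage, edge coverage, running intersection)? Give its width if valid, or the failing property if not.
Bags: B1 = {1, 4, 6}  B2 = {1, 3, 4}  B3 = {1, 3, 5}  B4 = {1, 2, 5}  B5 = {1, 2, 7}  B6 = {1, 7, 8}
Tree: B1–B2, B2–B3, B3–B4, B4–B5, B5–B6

Yes; width 2.

Vertex coverage: the bags together contain {1, 2, 3, 4, 5, 6, 7, 8}, the full vertex set. Edge coverage: each edge of G has both endpoints in at least one bag. Running intersection: for every vertex, the bags containing it form a connected subtree. All three properties hold, so this is a valid tree decomposition of width max|bag| − 1 = 2, and hence tw(G) ≤ 2.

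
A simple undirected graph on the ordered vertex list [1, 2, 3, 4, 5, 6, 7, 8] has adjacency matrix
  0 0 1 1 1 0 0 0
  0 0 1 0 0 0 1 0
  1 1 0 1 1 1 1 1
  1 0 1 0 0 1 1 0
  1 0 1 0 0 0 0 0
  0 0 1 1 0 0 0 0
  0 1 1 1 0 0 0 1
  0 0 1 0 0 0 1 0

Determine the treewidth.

2

A width-2 tree decomposition is:
Bags: B1 = {3, 4, 7}  B2 = {1, 3, 4}  B3 = {3, 7, 8}  B4 = {2, 3, 7}  B5 = {3, 4, 6}  B6 = {1, 3, 5}
Tree: B1–B2, B1–B3, B3–B4, B1–B5, B2–B6
Each bag holds 3 vertices, so the decomposition has width 2, which upper-bounds the treewidth. Conversely, {3, 7, 8} is a clique of size 3, and the vertices of any clique must share a bag in every tree decomposition; so some bag has ≥ 3 vertices and tw(G) ≥ 2. The upper and lower bounds meet at 2, so that is the treewidth.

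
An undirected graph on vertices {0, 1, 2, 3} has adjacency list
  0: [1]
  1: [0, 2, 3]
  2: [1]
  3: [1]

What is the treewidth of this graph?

A width-1 tree decomposition is:
Bags: B1 = {1, 2}  B2 = {0, 1}  B3 = {1, 3}
Tree: B1–B2, B1–B3
Each bag holds 2 vertices, so the decomposition has width 1, which upper-bounds the treewidth. Any graph with an edge has treewidth ≥ 1, and G has the edge 2–1. Therefore the treewidth is 1.

1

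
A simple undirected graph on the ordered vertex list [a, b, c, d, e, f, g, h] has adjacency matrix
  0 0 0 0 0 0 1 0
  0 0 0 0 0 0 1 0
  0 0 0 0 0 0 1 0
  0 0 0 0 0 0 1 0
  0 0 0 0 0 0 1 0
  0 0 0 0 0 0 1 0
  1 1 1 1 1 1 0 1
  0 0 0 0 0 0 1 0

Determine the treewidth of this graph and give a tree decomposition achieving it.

Treewidth 1.
One optimal decomposition is:
Bags: B1 = {g, h}  B2 = {e, g}  B3 = {c, g}  B4 = {d, g}  B5 = {b, g}  B6 = {f, g}  B7 = {a, g}
Tree: B1–B2, B1–B3, B3–B4, B2–B5, B4–B6, B6–B7

Each bag holds 2 vertices, so the decomposition has width 1, which upper-bounds the treewidth. Since G has at least one edge (e.g. h–g), it is not an edgeless graph, so tw(G) ≥ 1. Therefore the treewidth is 1.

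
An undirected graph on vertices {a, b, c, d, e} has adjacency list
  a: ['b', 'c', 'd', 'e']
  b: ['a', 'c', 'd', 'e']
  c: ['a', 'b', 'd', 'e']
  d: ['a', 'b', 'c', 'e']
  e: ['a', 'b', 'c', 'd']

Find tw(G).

A width-4 tree decomposition is:
Bags: B1 = {a, b, c, d, e}
Tree: (single bag)
A single bag containing all 5 vertices is trivially a valid decomposition of width 4. For the lower bound, the 5 vertices {a, b, c, d, e} are pairwise adjacent, and any tree decomposition puts a clique entirely inside one bag — forcing width ≥ 4. Hence tw(G) = 4 exactly.

4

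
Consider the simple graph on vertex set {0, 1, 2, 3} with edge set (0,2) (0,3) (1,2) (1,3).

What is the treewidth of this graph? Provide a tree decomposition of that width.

Treewidth 2.
Bags: B1 = {1, 2, 3}  B2 = {0, 2, 3}
Tree: B1–B2

The largest bag has 3 vertices, giving width 2; this decomposition certifies tw(G) ≤ 2. For the lower bound, G contains the cycle 2–1–3–0–2, so G is not a forest; only forests have treewidth ≤ 1, hence tw(G) ≥ 2. Therefore the treewidth is 2.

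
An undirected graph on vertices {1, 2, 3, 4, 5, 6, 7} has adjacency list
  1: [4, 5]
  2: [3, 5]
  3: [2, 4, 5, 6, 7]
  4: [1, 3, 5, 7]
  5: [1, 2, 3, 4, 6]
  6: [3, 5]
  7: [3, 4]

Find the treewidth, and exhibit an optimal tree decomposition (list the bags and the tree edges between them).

Each bag holds 3 vertices, so the decomposition has width 2, which upper-bounds the treewidth. On the other hand G contains the 3-clique {1, 4, 5}. A clique must lie in a single bag of any decomposition, so no decomposition can have width below 2. Therefore the treewidth is 2.

Treewidth 2.
Bags: B1 = {2, 3, 5}  B2 = {3, 4, 5}  B3 = {3, 4, 7}  B4 = {1, 4, 5}  B5 = {3, 5, 6}
Tree: B1–B2, B2–B3, B2–B4, B1–B5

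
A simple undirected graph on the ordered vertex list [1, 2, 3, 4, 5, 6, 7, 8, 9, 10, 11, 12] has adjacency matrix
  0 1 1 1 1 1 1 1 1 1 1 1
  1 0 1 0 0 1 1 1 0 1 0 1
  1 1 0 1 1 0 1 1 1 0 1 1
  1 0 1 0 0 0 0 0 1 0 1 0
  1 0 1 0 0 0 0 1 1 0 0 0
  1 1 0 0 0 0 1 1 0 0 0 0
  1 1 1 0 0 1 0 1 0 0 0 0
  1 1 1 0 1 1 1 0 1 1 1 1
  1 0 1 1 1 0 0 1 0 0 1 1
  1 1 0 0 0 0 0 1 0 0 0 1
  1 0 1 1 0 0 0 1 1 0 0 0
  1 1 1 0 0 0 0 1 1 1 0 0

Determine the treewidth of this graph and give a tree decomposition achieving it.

Treewidth 4.
Bags: B1 = {1, 2, 3, 8, 12}  B2 = {1, 3, 8, 9, 12}  B3 = {1, 2, 3, 7, 8}  B4 = {1, 2, 8, 10, 12}  B5 = {1, 3, 5, 8, 9}  B6 = {1, 2, 6, 7, 8}  B7 = {1, 3, 8, 9, 11}  B8 = {1, 3, 4, 9, 11}
Tree: B1–B2, B1–B3, B1–B4, B2–B5, B3–B6, B2–B7, B7–B8

Every bag has size at most 5, so the width is 5 − 1 = 4 and tw(G) ≤ 4. For the lower bound, the 5 vertices {1, 2, 8, 10, 12} are pairwise adjacent, and any tree decomposition puts a clique entirely inside one bag — forcing width ≥ 4. Therefore the treewidth is 4.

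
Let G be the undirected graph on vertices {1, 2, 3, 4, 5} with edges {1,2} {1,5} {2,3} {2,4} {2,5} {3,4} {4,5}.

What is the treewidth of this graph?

2

A width-2 tree decomposition is:
Bags: B1 = {2, 3, 4}  B2 = {2, 4, 5}  B3 = {1, 2, 5}
Tree: B1–B2, B2–B3
Each bag holds 3 vertices, so the decomposition has width 2, which upper-bounds the treewidth. Conversely, {1, 2, 5} is a clique of size 3, and the vertices of any clique must share a bag in every tree decomposition; so some bag has ≥ 3 vertices and tw(G) ≥ 2. Combining the bounds, tw(G) = 2.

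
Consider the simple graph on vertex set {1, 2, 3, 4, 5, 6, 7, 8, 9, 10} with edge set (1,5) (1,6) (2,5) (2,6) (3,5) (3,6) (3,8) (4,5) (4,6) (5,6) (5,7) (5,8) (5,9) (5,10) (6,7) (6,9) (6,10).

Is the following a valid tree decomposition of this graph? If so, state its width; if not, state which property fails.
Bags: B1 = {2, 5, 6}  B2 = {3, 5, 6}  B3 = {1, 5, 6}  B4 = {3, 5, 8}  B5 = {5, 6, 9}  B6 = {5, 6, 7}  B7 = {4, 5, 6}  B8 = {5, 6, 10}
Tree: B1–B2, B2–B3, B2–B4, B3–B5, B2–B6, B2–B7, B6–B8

Yes; width 2.

Checking the three conditions: (i) the bags cover all of {1, 2, 3, 4, 5, 6, 7, 8, 9, 10}; (ii) for each edge, some bag contains both endpoints; (iii) the bags containing any fixed vertex form a subtree. All hold, so the decomposition is valid with width 3 − 1 = 2.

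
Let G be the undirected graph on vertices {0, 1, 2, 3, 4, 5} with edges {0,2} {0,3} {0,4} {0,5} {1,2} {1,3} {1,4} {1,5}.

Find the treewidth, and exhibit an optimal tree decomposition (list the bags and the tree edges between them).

Treewidth 2.
One optimal decomposition is:
Bags: B1 = {0, 1, 3}  B2 = {0, 1, 5}  B3 = {0, 1, 2}  B4 = {0, 1, 4}
Tree: B1–B2, B2–B3, B3–B4

Every bag has size at most 3, so the width is 3 − 1 = 2 and tw(G) ≤ 2. For the lower bound, G contains the cycle 0–3–1–5–0, so G is not a forest; only forests have treewidth ≤ 1, hence tw(G) ≥ 2. The upper and lower bounds meet at 2, so that is the treewidth.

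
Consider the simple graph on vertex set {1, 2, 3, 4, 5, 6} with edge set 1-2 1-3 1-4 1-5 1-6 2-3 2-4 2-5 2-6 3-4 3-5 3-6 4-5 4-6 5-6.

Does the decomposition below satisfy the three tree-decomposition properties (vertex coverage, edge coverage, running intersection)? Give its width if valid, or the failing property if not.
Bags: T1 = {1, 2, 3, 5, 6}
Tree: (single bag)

No — vertex 4 appears in no bag.

A tree decomposition must satisfy three properties: every vertex lies in some bag; for every edge, both endpoints lie together in some bag; and for every vertex, the bags containing it form a connected subtree. Here vertex 4 appears in no bag, so the decomposition is invalid.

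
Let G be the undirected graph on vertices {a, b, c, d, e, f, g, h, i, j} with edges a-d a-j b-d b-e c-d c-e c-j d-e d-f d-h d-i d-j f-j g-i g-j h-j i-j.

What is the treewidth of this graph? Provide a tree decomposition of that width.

Every bag has size at most 3, so the width is 3 − 1 = 2 and tw(G) ≤ 2. Conversely, {d, f, j} is a clique of size 3, and the vertices of any clique must share a bag in every tree decomposition; so some bag has ≥ 3 vertices and tw(G) ≥ 2. Combining the bounds, tw(G) = 2.

Treewidth 2.
One such decomposition:
Bags: B1 = {d, i, j}  B2 = {c, d, j}  B3 = {d, h, j}  B4 = {c, d, e}  B5 = {b, d, e}  B6 = {a, d, j}  B7 = {d, f, j}  B8 = {g, i, j}
Tree: B1–B2, B2–B3, B2–B4, B4–B5, B2–B6, B3–B7, B1–B8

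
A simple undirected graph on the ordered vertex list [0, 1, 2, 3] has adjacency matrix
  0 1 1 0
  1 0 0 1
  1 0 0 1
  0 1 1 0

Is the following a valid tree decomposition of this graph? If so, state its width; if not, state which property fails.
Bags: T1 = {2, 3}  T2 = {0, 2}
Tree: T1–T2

A tree decomposition must satisfy three properties: every vertex lies in some bag; for every edge, both endpoints lie together in some bag; and for every vertex, the bags containing it form a connected subtree. Here vertex 1 appears in no bag, so the decomposition is invalid.

No — vertex 1 appears in no bag.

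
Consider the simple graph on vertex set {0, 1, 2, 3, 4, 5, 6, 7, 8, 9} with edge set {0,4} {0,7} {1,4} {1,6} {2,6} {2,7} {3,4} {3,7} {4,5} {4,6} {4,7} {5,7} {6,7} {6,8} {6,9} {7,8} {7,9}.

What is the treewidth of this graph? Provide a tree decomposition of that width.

Every bag has size at most 3, so the width is 3 − 1 = 2 and tw(G) ≤ 2. For the lower bound, the 3 vertices {1, 4, 6} are pairwise adjacent, and any tree decomposition puts a clique entirely inside one bag — forcing width ≥ 2. The upper and lower bounds meet at 2, so that is the treewidth.

Treewidth 2.
One optimal decomposition is:
Bags: B1 = {4, 6, 7}  B2 = {3, 4, 7}  B3 = {6, 7, 9}  B4 = {4, 5, 7}  B5 = {2, 6, 7}  B6 = {0, 4, 7}  B7 = {6, 7, 8}  B8 = {1, 4, 6}
Tree: B1–B2, B1–B3, B1–B4, B3–B5, B1–B6, B5–B7, B1–B8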